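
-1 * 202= -202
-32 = -32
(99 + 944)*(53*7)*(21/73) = 8126013/73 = 111315.25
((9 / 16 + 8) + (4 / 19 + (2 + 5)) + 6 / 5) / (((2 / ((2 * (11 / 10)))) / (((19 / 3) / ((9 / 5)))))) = 283789 / 4320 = 65.69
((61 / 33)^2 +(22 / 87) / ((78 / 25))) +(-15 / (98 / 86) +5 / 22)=-379732219 / 40234194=-9.44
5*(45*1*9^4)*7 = 10333575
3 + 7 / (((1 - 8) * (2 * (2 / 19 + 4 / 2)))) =221 / 80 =2.76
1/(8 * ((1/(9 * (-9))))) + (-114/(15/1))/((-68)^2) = -14633/1445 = -10.13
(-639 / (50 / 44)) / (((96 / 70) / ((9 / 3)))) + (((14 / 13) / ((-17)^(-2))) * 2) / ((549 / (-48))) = -122232817 / 95160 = -1284.50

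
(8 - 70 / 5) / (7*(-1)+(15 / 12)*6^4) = -6 / 1613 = -0.00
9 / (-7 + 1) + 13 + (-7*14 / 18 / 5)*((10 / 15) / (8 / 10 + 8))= 3391 / 297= 11.42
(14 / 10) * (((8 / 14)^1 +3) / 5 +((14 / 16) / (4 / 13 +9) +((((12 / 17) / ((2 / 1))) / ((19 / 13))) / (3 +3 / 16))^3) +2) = 630184234131611 / 160261679026328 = 3.93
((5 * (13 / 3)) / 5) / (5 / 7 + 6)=91 / 141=0.65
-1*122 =-122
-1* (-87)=87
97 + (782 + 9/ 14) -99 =10929/ 14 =780.64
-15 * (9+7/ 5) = -156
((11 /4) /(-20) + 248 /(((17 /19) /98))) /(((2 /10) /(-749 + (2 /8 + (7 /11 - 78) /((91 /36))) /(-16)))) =-101468350.18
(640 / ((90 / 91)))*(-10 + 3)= -40768 / 9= -4529.78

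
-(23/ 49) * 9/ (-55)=207/ 2695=0.08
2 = 2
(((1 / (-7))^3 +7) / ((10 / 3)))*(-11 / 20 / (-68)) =99 / 5831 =0.02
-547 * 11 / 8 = -6017 / 8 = -752.12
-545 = -545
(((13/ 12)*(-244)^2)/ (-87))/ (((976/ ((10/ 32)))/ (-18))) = 3965/ 928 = 4.27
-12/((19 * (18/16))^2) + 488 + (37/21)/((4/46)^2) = 196768517/272916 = 720.99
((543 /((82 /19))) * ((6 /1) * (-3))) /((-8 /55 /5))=25534575 /328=77849.31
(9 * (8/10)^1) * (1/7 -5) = -1224/35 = -34.97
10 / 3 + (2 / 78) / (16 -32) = 693 / 208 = 3.33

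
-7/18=-0.39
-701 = -701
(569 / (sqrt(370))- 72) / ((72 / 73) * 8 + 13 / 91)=-5.28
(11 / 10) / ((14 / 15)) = 33 / 28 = 1.18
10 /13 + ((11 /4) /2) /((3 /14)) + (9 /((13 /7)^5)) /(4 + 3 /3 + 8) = 418034609 /57921708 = 7.22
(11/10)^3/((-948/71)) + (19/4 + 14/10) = 5735699/948000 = 6.05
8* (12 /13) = 96 /13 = 7.38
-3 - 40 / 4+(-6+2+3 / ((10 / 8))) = -73 / 5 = -14.60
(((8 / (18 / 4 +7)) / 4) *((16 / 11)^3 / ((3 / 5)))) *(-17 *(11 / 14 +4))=-46653440 / 642873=-72.57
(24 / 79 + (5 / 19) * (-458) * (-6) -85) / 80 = 958331 / 120080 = 7.98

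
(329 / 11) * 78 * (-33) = -76986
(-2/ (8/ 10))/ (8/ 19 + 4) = -95/ 168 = -0.57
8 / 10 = 4 / 5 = 0.80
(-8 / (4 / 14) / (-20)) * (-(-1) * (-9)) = -63 / 5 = -12.60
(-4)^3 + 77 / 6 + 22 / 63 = -6403 / 126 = -50.82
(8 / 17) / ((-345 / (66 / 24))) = -22 / 5865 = -0.00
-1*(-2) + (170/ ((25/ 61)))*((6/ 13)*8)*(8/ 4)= 199234/ 65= 3065.14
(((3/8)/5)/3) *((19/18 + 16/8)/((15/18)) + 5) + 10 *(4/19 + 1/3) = 2149/380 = 5.66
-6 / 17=-0.35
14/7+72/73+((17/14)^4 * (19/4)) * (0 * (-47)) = 218/73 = 2.99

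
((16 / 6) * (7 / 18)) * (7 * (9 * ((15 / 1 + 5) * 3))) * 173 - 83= 678077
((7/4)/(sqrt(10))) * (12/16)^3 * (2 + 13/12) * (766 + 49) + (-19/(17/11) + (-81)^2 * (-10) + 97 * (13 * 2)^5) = 379953 * sqrt(10)/2048 + 19591273445/17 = 1152428436.38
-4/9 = -0.44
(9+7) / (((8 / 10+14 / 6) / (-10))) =-2400 / 47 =-51.06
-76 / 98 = -38 / 49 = -0.78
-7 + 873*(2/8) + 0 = 211.25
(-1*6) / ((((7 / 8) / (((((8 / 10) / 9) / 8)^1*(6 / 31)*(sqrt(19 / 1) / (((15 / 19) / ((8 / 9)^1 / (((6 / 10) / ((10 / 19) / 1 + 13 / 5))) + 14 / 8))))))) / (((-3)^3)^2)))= -94284*sqrt(19) / 1085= -378.78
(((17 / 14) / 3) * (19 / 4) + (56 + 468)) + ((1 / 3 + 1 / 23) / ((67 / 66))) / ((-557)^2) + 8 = 42884527699687 / 80319743112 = 533.92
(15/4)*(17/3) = 85/4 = 21.25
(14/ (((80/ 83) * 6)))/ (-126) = -0.02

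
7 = 7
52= 52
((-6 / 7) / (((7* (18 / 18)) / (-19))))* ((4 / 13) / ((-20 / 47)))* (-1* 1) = 5358 / 3185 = 1.68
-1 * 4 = -4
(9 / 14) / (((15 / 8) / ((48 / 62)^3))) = 0.16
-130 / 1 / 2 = -65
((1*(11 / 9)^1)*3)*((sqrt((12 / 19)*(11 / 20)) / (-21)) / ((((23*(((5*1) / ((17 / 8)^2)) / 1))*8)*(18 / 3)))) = -3179*sqrt(3135) / 2114380800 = -0.00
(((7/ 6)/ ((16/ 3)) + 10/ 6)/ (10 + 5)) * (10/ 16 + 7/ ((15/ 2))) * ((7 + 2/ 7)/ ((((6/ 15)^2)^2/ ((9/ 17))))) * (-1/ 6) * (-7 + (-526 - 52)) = 2877.44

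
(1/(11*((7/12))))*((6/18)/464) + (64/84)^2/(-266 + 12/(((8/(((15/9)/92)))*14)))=-16291787/7868963124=-0.00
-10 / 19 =-0.53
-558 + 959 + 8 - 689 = -280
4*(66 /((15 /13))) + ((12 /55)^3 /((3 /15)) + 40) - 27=241.85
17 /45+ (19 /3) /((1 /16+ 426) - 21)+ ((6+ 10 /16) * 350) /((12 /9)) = 1739.46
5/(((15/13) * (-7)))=-13/21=-0.62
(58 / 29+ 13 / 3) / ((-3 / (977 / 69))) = -18563 / 621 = -29.89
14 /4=7 /2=3.50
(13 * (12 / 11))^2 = 24336 / 121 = 201.12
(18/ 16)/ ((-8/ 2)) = -9/ 32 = -0.28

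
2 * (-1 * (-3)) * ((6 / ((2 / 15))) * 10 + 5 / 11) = 2702.73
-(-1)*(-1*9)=-9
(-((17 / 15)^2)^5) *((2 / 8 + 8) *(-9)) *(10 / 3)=22175932904939 / 25628906250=865.27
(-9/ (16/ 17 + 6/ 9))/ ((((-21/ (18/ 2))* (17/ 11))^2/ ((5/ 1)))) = -147015/ 68306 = -2.15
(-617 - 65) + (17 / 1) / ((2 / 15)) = -1109 / 2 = -554.50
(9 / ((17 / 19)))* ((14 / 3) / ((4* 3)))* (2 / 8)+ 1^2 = 269 / 136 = 1.98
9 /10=0.90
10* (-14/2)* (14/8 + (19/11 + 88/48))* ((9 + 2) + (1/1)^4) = -49070/11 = -4460.91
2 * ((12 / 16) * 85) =255 / 2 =127.50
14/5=2.80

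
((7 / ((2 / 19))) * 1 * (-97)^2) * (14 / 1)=8759779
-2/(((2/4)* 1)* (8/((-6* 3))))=9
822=822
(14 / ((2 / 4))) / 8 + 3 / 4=17 / 4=4.25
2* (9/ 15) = 6/ 5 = 1.20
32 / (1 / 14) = 448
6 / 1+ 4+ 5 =15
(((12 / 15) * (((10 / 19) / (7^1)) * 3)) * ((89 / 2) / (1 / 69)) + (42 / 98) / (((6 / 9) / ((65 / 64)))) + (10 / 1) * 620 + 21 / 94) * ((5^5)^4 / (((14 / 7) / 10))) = 2577221788883209228515625 / 800128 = 3221011874204138873.42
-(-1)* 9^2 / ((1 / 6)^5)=629856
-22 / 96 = -11 / 48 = -0.23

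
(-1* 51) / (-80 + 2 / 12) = 306 / 479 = 0.64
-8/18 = -4/9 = -0.44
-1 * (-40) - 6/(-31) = 1246/31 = 40.19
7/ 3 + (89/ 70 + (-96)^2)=1936117/ 210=9219.60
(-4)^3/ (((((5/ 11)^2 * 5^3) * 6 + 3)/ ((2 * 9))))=-46464/ 6371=-7.29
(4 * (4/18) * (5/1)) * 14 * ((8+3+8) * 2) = 21280/9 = 2364.44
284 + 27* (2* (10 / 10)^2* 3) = 446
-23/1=-23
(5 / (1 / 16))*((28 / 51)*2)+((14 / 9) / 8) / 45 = 2419319 / 27540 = 87.85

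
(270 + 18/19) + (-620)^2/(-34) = -11034.93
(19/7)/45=19/315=0.06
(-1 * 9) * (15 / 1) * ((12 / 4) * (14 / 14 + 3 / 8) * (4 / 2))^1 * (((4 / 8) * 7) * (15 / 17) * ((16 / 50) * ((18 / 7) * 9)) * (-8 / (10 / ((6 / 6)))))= 1732104 / 85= 20377.69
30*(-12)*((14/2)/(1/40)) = -100800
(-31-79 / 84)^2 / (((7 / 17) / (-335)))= -40995394855 / 49392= -830000.71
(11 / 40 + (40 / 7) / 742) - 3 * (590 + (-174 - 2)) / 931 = -2075067 / 1973720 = -1.05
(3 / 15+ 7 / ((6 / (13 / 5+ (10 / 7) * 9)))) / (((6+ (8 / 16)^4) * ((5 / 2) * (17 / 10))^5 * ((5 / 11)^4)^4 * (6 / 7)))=720656448092642527105024 / 945690277862548828125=762.04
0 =0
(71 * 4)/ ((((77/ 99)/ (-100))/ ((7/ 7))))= -255600/ 7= -36514.29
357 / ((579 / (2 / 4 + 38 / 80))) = 4641 / 7720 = 0.60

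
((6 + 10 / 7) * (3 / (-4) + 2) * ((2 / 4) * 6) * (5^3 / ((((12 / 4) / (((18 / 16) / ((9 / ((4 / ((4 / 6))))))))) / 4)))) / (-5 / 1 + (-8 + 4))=-386.90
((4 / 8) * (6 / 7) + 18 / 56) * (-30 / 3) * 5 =-37.50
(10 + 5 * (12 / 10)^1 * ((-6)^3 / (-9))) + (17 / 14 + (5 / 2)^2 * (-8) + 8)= 1585 / 14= 113.21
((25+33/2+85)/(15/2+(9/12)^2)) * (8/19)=16192/2451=6.61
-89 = -89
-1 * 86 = -86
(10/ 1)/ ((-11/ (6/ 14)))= -30/ 77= -0.39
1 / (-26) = -1 / 26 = -0.04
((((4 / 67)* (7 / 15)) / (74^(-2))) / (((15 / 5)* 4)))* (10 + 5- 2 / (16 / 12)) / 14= 4107 / 335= 12.26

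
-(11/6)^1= -1.83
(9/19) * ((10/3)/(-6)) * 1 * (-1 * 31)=155/19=8.16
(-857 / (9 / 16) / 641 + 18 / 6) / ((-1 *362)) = -3595 / 2088378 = -0.00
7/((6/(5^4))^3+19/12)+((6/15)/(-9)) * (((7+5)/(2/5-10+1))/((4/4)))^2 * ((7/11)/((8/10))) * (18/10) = 57916991254380/13477999997759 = 4.30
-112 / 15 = -7.47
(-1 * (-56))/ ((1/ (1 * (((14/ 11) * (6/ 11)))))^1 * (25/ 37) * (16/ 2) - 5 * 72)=-21756/ 136835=-0.16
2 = 2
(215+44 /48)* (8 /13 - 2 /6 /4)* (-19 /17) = -4086007 /31824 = -128.39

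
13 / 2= 6.50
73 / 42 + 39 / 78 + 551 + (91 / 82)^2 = 78293333 / 141204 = 554.47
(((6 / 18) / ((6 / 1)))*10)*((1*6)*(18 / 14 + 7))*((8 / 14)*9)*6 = 41760 / 49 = 852.24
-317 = -317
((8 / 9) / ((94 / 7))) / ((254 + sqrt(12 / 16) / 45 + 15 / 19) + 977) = 0.00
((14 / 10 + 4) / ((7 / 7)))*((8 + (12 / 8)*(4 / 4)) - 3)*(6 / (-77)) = -1053 / 385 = -2.74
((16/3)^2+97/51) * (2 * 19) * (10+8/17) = 12074.30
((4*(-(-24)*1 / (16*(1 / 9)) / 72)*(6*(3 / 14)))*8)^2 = 2916 / 49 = 59.51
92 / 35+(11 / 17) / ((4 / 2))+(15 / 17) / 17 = 60771 / 20230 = 3.00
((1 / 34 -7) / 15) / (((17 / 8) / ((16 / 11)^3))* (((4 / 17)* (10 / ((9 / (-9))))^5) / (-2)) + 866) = -20224 / 391235195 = -0.00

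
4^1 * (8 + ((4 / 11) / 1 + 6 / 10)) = 1972 / 55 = 35.85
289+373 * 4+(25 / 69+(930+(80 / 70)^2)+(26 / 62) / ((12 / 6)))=2712.88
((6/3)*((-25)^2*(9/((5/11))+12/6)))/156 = 13625/78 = 174.68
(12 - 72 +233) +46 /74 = 6424 /37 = 173.62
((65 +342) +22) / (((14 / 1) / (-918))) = -196911 / 7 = -28130.14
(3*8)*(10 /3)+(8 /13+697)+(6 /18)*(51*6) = 11435 /13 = 879.62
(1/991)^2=1/982081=0.00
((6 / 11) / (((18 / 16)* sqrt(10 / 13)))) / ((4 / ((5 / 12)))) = sqrt(130) / 198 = 0.06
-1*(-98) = 98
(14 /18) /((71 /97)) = 679 /639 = 1.06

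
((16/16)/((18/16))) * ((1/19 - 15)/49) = -0.27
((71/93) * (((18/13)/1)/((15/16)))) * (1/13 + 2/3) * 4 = 263552/78585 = 3.35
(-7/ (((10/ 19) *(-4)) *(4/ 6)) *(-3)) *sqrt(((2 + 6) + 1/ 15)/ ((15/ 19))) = -4389 *sqrt(19)/ 400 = -47.83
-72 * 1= -72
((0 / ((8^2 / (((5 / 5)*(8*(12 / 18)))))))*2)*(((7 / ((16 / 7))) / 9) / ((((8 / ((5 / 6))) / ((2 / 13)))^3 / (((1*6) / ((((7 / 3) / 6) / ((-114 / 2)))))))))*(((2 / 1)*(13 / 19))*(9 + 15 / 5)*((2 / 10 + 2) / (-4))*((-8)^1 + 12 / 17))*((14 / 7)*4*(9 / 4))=0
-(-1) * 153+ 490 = 643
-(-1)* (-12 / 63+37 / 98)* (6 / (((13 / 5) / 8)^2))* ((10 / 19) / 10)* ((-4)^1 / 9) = -352000 / 1416051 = -0.25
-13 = -13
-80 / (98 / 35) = -200 / 7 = -28.57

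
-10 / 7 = -1.43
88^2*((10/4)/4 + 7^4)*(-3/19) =-55794552/19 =-2936555.37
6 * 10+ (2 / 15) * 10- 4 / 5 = 908 / 15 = 60.53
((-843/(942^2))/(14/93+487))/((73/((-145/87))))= 8711/195649859964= 0.00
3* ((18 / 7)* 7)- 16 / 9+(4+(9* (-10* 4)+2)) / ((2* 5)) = 757 / 45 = 16.82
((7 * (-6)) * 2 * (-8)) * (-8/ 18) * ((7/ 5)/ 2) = -3136/ 15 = -209.07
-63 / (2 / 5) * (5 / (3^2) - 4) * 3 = 3255 / 2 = 1627.50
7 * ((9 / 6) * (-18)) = -189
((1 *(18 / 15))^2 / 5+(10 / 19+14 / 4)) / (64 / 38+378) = 20493 / 1803500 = 0.01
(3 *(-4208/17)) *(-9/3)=37872/17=2227.76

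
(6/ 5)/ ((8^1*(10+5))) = 1/ 100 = 0.01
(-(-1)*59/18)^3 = 205379/5832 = 35.22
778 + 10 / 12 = 4673 / 6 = 778.83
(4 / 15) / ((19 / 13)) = 52 / 285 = 0.18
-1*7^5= -16807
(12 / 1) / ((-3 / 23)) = -92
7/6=1.17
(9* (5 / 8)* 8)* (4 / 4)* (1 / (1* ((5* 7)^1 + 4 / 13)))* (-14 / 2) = -8.92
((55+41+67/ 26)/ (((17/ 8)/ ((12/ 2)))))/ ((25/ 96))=5905152/ 5525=1068.81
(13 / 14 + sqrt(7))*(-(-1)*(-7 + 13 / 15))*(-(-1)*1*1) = -92*sqrt(7) / 15-598 / 105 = -21.92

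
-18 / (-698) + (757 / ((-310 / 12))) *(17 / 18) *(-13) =58390838 / 162285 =359.80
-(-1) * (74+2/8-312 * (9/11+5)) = -76605/44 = -1741.02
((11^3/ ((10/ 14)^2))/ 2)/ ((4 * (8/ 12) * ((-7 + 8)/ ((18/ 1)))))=8804.56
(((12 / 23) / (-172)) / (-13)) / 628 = 0.00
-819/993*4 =-1092/331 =-3.30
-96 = -96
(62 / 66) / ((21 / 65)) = 2015 / 693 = 2.91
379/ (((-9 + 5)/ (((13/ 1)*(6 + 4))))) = -24635/ 2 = -12317.50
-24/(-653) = 24/653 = 0.04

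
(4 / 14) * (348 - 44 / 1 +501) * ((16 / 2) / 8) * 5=1150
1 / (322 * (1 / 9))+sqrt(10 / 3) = 1.85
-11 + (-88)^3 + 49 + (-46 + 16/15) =-10222184/15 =-681478.93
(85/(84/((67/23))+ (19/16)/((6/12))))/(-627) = -45560/10489083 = -0.00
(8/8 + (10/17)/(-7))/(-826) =-109/98294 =-0.00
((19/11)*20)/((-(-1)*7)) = 380/77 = 4.94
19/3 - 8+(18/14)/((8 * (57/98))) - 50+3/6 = -11603/228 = -50.89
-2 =-2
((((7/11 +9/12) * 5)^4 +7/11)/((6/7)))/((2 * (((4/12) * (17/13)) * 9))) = 87522139523/254870528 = 343.40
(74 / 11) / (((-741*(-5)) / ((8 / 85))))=592 / 3464175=0.00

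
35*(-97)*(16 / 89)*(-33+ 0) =1792560 / 89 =20141.12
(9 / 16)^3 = 729 / 4096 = 0.18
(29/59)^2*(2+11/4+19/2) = 47937/13924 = 3.44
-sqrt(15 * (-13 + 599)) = -93.75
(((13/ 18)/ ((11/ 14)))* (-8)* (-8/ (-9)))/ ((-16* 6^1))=182/ 2673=0.07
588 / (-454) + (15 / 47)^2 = -598371 / 501443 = -1.19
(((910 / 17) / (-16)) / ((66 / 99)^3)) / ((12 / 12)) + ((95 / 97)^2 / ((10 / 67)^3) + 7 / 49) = 99369371921 / 358294720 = 277.34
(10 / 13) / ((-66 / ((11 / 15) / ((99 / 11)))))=-1 / 1053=-0.00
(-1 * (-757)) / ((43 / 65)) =1144.30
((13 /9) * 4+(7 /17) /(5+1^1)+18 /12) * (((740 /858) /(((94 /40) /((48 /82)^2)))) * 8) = 7.39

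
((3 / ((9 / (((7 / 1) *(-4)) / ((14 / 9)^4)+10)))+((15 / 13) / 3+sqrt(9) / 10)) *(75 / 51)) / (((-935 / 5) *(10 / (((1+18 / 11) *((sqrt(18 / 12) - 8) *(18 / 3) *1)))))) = 37612826 / 155926771 - 18806413 *sqrt(6) / 1247414168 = 0.20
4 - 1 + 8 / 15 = 53 / 15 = 3.53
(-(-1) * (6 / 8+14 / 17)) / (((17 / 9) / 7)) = 5.83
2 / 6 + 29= 88 / 3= 29.33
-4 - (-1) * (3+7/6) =1/6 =0.17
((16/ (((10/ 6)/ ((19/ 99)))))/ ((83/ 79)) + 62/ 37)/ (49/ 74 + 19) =3475364/ 19926225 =0.17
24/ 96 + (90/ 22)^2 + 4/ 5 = 43041/ 2420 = 17.79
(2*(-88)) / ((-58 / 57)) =5016 / 29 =172.97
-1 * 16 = -16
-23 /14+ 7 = 75 /14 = 5.36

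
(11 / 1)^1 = 11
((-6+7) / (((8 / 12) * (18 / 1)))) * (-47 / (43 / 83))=-3901 / 516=-7.56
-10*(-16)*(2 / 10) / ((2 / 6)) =96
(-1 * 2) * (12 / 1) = -24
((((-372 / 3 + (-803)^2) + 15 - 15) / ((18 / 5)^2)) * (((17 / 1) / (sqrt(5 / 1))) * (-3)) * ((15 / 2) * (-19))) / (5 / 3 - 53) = -1735277125 * sqrt(5) / 1232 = -3149511.05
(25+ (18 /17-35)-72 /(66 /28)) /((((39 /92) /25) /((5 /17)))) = -6532000 /9537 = -684.91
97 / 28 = 3.46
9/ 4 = 2.25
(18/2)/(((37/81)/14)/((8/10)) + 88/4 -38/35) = 204120/475261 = 0.43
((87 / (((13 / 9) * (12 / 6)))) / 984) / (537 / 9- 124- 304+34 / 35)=-27405 / 328950544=-0.00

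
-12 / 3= -4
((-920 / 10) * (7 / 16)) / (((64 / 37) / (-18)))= 53613 / 128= 418.85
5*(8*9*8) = 2880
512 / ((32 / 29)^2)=841 / 2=420.50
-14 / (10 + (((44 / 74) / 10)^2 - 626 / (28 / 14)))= 239575 / 5185027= 0.05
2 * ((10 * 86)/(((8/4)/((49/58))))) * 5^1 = 105350/29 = 3632.76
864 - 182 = 682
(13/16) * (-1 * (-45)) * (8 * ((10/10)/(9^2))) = 65/18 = 3.61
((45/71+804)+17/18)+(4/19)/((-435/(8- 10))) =2836355803/3520890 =805.58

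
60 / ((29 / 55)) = 3300 / 29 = 113.79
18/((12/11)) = 16.50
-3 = -3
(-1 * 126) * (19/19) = -126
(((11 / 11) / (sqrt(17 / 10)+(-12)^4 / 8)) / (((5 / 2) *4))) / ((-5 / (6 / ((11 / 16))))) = -248832 / 3695154265+48 *sqrt(170) / 18475771325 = -0.00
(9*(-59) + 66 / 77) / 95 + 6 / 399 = -3701 / 665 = -5.57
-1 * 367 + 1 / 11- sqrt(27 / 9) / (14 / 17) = -4036 / 11- 17 * sqrt(3) / 14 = -369.01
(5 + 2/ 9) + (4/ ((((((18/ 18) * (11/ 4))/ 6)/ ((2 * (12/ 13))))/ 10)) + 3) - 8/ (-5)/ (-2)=1084562/ 6435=168.54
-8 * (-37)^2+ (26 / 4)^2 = -10909.75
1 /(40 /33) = 33 /40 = 0.82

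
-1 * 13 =-13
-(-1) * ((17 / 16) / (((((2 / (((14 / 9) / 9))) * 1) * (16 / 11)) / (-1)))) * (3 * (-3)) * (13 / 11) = 1547 / 2304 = 0.67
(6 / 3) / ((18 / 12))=4 / 3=1.33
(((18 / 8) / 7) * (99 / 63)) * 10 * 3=1485 / 98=15.15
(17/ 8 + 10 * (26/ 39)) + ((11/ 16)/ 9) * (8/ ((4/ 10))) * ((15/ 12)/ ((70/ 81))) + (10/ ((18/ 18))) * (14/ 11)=175403/ 7392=23.73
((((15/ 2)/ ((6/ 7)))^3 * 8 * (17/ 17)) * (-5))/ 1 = -214375/ 8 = -26796.88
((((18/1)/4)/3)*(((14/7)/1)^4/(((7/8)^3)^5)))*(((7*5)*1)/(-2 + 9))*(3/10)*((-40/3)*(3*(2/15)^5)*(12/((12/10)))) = -4.50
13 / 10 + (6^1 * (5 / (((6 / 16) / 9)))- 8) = 7133 / 10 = 713.30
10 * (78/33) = 260/11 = 23.64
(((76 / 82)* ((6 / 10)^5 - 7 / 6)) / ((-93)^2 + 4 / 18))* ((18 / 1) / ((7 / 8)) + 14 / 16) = -4327203 / 1729175000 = -0.00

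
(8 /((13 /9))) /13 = 72 /169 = 0.43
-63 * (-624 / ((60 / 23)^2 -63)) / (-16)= 43.72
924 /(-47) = -19.66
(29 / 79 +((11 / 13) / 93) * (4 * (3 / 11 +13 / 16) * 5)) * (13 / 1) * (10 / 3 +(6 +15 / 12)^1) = 27392503 / 352656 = 77.67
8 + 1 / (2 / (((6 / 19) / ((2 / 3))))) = 313 / 38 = 8.24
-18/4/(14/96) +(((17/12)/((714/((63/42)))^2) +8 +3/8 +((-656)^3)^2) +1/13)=165696226724752930713205/2079168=79693524873773033.59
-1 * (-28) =28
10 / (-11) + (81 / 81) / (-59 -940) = -10001 / 10989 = -0.91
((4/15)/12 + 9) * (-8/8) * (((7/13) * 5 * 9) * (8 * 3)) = -68208/13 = -5246.77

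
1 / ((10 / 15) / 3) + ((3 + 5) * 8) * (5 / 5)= 137 / 2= 68.50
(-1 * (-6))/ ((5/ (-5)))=-6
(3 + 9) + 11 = 23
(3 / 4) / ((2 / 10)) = 15 / 4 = 3.75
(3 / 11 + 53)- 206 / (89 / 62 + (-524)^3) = 5227369189906 / 98124674989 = 53.27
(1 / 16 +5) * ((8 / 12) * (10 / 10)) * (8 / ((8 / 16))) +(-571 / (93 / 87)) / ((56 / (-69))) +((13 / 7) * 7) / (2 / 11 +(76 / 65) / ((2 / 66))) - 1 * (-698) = 33935495997 / 24059224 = 1410.50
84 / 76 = 21 / 19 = 1.11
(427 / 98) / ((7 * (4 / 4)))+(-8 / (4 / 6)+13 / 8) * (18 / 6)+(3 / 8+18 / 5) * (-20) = -43121 / 392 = -110.00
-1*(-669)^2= -447561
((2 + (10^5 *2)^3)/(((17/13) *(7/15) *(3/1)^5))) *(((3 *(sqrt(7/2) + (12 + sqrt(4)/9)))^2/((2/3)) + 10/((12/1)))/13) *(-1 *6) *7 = -467472500011799738.41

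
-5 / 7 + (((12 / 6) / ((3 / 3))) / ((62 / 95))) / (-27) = -4850 / 5859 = -0.83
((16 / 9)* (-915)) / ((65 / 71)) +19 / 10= -692219 / 390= -1774.92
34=34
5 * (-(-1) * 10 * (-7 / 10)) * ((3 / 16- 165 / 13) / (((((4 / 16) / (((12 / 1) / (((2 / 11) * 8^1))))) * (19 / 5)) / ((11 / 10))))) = 33045705 / 7904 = 4180.88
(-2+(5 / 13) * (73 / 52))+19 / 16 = -737 / 2704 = -0.27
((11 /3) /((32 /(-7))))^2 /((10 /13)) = 77077 /92160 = 0.84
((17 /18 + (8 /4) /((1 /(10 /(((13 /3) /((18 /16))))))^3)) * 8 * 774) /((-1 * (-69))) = 977861237 /303186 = 3225.28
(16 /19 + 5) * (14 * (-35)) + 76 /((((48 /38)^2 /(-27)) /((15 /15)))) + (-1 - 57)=-1278835 /304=-4206.69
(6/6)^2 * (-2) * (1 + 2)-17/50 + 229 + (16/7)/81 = 6313211/28350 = 222.69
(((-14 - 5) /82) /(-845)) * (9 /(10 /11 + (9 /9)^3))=627 /485030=0.00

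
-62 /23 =-2.70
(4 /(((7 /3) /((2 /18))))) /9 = 4 /189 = 0.02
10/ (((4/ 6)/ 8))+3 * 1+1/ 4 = 493/ 4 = 123.25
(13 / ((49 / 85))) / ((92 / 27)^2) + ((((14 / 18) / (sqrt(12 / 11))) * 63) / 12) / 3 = 49 * sqrt(33) / 216 + 805545 / 414736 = 3.25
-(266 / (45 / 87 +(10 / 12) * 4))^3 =-329661.51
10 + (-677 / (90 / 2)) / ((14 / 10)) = -47 / 63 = -0.75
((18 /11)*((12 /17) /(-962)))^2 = 11664 /8090462809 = 0.00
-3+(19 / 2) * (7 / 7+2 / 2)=16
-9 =-9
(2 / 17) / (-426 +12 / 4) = -2 / 7191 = -0.00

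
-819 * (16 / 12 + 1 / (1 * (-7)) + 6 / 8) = -6357 / 4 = -1589.25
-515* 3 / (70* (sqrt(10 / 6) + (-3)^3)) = 309* sqrt(15) / 30548 + 25029 / 30548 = 0.86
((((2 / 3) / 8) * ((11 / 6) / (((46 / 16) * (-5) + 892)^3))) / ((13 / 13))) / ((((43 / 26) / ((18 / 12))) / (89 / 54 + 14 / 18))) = 599456 / 1205453309319063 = 0.00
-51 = -51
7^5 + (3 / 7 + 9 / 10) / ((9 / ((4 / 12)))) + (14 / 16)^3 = 2710748941 / 161280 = 16807.72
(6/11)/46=3/253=0.01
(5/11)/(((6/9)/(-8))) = -60/11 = -5.45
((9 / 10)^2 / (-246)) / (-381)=9 / 1041400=0.00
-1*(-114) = 114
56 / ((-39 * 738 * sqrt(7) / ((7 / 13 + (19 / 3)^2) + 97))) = -64420 * sqrt(7) / 1683747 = -0.10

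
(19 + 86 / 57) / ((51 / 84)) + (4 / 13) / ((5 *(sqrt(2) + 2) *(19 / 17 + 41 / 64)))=4074277628 / 120490305 - 2176 *sqrt(2) / 124345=33.79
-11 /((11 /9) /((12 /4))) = -27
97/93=1.04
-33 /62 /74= -33 /4588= -0.01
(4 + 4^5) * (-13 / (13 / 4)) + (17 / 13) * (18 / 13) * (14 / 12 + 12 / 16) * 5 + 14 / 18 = -12453553 / 3042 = -4093.87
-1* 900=-900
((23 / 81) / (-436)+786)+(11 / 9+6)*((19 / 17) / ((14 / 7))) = 474315071 / 600372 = 790.04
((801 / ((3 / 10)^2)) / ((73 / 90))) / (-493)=-801000 / 35989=-22.26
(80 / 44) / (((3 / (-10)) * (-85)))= 40 / 561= 0.07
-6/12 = -1/2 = -0.50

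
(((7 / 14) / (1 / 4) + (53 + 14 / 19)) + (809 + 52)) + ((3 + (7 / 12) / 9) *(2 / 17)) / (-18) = 287808743 / 313956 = 916.72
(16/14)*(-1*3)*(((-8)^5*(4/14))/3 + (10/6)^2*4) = 1567264/147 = 10661.66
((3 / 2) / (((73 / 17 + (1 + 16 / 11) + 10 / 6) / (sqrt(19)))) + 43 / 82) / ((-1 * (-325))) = 43 / 26650 + 1683 * sqrt(19) / 3068650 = 0.00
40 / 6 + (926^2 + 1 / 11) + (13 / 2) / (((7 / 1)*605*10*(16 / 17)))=3486181899863 / 4065600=857482.76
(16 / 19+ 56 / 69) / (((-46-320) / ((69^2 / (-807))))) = 24932 / 935313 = 0.03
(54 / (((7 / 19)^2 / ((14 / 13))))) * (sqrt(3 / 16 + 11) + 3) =116964 / 91 + 9747 * sqrt(179) / 91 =2718.35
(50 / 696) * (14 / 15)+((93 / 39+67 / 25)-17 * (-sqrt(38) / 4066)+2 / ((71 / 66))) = 7.02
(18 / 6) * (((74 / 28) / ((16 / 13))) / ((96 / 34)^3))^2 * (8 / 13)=429576315493 / 25570087796736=0.02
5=5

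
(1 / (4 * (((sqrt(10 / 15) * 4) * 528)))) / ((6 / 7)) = 7 * sqrt(6) / 101376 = 0.00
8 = 8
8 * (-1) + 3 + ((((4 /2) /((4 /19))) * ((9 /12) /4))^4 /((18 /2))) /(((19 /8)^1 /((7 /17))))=-10709003 /2228224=-4.81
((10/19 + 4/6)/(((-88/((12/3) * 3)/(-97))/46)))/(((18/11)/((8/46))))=13192/171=77.15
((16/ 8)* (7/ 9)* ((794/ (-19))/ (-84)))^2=157609/ 263169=0.60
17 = 17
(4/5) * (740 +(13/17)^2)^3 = 39217315167785556/120687845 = 324948342.29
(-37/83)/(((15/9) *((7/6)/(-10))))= 2.29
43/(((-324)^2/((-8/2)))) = -43/26244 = -0.00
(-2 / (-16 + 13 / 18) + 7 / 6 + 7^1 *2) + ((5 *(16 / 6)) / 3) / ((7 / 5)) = 640061 / 34650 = 18.47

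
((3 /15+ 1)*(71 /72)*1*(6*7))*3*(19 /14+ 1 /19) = 15975 /76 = 210.20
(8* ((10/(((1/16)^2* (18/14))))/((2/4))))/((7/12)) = 54613.33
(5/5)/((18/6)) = 1/3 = 0.33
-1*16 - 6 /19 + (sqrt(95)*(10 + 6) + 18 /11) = -3068 /209 + 16*sqrt(95) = 141.27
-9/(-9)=1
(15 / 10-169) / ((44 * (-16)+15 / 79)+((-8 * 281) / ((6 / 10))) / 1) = 0.04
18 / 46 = 9 / 23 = 0.39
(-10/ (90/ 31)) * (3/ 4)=-2.58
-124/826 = -62/413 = -0.15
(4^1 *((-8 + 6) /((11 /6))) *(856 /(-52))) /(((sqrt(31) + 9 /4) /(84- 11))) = -26994816 /59345 + 11997696 *sqrt(31) /59345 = 670.75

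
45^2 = 2025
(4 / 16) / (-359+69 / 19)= -19 / 27008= -0.00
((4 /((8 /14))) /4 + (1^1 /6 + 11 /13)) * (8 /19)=862 /741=1.16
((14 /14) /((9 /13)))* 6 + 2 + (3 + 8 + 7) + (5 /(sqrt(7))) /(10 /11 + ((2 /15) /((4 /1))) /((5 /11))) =8250* sqrt(7) /11347 + 86 /3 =30.59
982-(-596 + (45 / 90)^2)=6311 / 4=1577.75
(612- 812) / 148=-50 / 37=-1.35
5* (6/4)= 15/2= 7.50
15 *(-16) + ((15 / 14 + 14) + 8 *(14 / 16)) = -3051 / 14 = -217.93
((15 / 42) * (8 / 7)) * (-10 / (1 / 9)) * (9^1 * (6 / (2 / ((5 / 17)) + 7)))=-162000 / 1127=-143.74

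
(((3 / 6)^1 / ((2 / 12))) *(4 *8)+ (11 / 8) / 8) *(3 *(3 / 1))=55395 / 64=865.55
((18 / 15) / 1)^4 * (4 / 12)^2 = 144 / 625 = 0.23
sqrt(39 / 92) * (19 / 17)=19 * sqrt(897) / 782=0.73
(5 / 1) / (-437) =-5 / 437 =-0.01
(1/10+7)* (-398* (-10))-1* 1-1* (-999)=29256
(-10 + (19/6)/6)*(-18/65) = 341/130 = 2.62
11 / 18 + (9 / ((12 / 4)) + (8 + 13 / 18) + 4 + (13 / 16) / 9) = 2365 / 144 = 16.42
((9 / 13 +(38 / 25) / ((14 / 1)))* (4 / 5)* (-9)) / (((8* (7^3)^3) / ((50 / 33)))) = -5466 / 201969803035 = -0.00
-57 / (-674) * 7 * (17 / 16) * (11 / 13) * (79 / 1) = 5894427 / 140192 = 42.05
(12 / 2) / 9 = 0.67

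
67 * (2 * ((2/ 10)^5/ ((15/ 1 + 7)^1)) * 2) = 134/ 34375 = 0.00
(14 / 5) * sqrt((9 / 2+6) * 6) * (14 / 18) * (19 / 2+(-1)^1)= 833 * sqrt(7) / 15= 146.93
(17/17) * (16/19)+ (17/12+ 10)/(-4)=-1835/912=-2.01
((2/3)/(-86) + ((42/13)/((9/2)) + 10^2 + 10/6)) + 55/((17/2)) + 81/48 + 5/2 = 51560215/456144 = 113.03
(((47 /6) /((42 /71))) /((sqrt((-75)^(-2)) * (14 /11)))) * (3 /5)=468.20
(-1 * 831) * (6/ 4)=-1246.50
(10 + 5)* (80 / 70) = 120 / 7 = 17.14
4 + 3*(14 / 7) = 10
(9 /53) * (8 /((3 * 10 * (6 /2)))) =4 /265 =0.02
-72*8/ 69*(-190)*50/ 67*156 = 284544000/ 1541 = 184648.93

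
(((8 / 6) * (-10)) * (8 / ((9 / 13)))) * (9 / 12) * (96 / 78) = -1280 / 9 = -142.22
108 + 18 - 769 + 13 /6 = -3845 /6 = -640.83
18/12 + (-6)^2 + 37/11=899/22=40.86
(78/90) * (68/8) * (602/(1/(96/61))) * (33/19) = 70246176/5795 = 12121.86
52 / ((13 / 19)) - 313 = -237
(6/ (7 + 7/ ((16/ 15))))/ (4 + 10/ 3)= 144/ 2387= 0.06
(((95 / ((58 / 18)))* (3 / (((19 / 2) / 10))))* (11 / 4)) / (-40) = -1485 / 232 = -6.40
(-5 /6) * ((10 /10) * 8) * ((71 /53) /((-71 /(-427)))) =-8540 /159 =-53.71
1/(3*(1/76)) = 76/3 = 25.33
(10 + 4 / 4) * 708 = 7788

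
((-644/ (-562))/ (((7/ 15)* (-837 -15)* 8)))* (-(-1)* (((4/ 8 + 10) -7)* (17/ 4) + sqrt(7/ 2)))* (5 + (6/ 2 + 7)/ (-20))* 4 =-123165/ 1276864 -1035* sqrt(14)/ 319216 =-0.11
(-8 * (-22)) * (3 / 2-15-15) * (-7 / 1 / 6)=5852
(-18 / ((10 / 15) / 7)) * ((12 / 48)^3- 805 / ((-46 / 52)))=-11007549 / 64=-171992.95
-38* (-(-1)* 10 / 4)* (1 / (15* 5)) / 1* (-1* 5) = 19 / 3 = 6.33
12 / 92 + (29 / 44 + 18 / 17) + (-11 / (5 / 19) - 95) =-11608541 / 86020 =-134.95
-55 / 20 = -2.75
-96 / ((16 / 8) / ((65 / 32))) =-195 / 2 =-97.50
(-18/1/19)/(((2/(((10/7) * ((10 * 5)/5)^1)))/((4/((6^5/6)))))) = -25/1197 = -0.02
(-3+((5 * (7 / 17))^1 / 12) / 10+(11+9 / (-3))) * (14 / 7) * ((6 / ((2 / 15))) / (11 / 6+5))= 92115 / 1394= 66.08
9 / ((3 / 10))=30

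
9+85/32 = 373/32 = 11.66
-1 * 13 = -13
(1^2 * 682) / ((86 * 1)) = 341 / 43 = 7.93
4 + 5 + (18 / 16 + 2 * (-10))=-79 / 8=-9.88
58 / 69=0.84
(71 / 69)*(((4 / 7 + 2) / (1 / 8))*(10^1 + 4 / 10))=220.14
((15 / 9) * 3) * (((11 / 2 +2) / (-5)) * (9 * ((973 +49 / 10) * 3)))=-792099 / 4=-198024.75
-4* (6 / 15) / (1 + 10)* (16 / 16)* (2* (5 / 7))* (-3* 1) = 48 / 77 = 0.62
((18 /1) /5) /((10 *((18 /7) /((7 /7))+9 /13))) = 91 /825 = 0.11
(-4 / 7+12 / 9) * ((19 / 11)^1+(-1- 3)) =-1.73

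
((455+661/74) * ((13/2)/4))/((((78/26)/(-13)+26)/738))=2140915491/99160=21590.52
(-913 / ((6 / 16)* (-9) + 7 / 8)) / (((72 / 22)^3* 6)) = 1215203 / 699840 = 1.74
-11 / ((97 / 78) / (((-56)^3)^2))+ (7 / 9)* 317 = -238154043143989 / 873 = -272799591230.23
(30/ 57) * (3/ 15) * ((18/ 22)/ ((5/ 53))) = 954/ 1045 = 0.91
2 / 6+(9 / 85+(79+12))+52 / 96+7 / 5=63499 / 680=93.38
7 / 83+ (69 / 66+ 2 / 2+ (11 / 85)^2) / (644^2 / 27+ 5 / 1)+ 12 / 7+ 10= 452049517054419 / 38313316106450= 11.80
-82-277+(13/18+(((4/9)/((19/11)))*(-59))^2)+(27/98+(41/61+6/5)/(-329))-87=-4406433115727/20539317015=-214.54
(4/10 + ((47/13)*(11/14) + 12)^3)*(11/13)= 1083900924051/391856920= 2766.06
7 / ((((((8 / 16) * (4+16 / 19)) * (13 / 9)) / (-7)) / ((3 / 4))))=-25137 / 2392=-10.51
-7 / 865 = -0.01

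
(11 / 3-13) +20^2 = 1172 / 3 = 390.67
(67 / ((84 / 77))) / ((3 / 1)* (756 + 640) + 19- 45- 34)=0.01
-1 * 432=-432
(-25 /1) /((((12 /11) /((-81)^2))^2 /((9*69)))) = -8984926840725 /16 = -561557927545.31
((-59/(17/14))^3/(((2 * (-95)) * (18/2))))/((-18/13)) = -1831569922/37805535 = -48.45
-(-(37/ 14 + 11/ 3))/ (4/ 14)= 22.08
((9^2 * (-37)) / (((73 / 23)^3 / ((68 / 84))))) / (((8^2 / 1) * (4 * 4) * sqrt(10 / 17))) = -206632161 * sqrt(170) / 27884738560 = -0.10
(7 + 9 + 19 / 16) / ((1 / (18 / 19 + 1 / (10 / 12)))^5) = 242897776704 / 309512375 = 784.78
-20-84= -104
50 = 50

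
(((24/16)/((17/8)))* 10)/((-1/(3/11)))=-360/187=-1.93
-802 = -802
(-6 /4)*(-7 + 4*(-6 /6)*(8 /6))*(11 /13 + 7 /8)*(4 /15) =6623 /780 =8.49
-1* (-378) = 378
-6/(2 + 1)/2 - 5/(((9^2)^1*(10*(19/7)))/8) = -1567/1539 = -1.02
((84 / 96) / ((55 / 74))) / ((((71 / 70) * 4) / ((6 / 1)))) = 5439 / 3124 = 1.74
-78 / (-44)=39 / 22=1.77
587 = 587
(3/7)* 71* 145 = 30885/7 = 4412.14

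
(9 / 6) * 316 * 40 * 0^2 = 0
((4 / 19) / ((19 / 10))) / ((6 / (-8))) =-160 / 1083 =-0.15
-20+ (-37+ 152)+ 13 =108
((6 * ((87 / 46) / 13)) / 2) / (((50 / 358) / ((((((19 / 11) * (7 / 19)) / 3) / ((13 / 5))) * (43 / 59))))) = 4687473 / 25226630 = 0.19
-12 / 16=-3 / 4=-0.75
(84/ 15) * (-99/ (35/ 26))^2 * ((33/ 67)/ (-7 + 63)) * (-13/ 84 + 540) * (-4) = -1652450030946/ 2872625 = -575240.43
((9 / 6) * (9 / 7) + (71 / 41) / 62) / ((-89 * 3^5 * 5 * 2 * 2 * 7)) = -17407 / 26938158660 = -0.00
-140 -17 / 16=-2257 / 16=-141.06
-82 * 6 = -492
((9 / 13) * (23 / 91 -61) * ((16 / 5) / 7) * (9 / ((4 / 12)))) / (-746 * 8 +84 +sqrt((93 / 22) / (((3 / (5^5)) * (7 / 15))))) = 537321600 * sqrt(14322) / 44139809350819 +2782208259072 / 31528435250585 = 0.09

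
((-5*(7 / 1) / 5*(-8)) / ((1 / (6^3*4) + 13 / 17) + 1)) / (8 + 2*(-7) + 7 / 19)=-15628032 / 2775259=-5.63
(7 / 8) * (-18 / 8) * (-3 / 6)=63 / 64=0.98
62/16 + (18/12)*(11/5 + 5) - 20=-5.32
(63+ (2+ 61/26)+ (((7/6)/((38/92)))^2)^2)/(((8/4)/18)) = 35952912017/30495114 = 1178.97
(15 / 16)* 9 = 135 / 16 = 8.44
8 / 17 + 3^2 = 161 / 17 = 9.47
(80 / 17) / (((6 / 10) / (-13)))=-5200 / 51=-101.96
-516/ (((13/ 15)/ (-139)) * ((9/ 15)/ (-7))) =-12551700/ 13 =-965515.38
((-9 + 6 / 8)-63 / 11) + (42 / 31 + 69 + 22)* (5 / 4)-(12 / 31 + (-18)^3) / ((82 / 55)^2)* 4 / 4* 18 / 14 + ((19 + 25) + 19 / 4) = 3523.33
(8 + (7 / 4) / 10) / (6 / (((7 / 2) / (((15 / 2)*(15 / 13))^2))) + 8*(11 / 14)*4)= 386841 / 7264760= 0.05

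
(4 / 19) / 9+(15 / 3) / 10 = 179 / 342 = 0.52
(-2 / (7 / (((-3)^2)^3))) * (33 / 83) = -48114 / 581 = -82.81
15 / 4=3.75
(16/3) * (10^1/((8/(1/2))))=10/3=3.33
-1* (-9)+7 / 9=88 / 9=9.78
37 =37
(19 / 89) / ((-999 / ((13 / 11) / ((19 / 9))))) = -13 / 108669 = -0.00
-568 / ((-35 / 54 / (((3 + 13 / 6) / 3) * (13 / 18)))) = 114452 / 105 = 1090.02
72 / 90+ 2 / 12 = 29 / 30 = 0.97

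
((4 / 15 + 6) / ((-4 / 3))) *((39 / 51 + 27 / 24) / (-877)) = 12079 / 1192720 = 0.01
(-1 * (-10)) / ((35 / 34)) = 68 / 7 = 9.71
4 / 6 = 0.67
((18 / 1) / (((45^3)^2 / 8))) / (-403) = -16 / 371824171875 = -0.00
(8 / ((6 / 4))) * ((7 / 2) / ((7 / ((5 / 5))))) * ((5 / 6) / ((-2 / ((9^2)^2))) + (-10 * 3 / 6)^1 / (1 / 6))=-7370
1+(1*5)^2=26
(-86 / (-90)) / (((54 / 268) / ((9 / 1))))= 5762 / 135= 42.68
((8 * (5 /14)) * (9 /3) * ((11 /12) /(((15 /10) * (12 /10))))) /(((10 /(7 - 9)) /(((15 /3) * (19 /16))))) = -5225 /1008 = -5.18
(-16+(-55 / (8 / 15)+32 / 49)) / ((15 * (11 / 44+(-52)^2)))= -46441 / 15900990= -0.00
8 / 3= 2.67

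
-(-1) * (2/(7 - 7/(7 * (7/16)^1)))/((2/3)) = 7/11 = 0.64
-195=-195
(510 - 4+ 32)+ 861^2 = 741859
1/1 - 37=-36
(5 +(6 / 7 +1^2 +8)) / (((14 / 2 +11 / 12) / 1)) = 1248 / 665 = 1.88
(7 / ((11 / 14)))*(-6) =-588 / 11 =-53.45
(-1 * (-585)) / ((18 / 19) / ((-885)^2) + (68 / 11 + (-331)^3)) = -818470125 / 50737711309781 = -0.00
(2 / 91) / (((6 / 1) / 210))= 10 / 13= 0.77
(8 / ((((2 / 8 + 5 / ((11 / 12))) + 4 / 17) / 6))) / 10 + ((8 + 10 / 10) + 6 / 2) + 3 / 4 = 401591 / 29620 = 13.56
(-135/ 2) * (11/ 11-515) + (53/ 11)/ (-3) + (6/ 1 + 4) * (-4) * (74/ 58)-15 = 33138383/ 957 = 34627.36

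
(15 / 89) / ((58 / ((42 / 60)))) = 21 / 10324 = 0.00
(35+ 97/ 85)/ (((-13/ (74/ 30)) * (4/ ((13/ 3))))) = -9472/ 1275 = -7.43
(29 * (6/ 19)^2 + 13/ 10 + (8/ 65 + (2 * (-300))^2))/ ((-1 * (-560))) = 3379000501/ 5256160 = 642.86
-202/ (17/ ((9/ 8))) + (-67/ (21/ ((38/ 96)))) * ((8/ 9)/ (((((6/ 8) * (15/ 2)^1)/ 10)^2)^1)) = -52827835/ 3123036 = -16.92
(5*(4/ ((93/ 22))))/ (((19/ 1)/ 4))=1760/ 1767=1.00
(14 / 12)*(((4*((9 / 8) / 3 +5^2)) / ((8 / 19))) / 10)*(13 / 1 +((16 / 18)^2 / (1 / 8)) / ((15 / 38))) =951741749 / 1166400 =815.97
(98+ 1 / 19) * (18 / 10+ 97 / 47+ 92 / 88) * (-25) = -236424015 / 19646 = -12034.21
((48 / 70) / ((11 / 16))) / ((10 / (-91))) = -2496 / 275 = -9.08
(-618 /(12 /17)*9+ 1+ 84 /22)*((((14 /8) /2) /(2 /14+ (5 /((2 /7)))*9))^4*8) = -998711419643 /16702519666483904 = -0.00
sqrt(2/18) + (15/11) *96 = 4331/33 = 131.24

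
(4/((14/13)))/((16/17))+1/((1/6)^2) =2237/56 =39.95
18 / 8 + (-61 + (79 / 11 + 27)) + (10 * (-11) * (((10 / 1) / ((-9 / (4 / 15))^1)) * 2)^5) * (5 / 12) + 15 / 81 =-39838869541 / 1894055724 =-21.03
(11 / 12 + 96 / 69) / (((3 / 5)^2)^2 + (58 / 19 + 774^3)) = 7564375 / 1519727021089764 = 0.00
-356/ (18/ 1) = -178/ 9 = -19.78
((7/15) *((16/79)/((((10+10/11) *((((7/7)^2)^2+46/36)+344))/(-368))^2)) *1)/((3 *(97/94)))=20382208/70347297875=0.00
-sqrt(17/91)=-0.43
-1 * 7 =-7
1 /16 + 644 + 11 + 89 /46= 241775 /368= 657.00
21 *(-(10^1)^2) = -2100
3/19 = 0.16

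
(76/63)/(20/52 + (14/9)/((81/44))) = 80028/81571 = 0.98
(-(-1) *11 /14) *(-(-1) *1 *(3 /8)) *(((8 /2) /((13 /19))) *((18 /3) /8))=1.29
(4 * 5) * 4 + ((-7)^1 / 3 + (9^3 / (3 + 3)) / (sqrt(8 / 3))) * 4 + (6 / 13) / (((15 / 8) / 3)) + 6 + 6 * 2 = 17434 / 195 + 243 * sqrt(6) / 2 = 387.02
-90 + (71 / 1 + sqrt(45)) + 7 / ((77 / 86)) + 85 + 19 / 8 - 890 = -71615 / 88 + 3 * sqrt(5) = -807.10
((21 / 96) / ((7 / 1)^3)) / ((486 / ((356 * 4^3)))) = 356 / 11907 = 0.03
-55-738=-793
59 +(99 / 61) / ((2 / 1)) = 7297 / 122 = 59.81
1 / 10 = 0.10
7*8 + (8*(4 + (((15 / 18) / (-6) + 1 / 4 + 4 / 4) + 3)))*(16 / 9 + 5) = 40160 / 81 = 495.80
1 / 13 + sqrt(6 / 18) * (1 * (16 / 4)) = 1 / 13 + 4 * sqrt(3) / 3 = 2.39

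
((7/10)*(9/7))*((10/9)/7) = 1/7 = 0.14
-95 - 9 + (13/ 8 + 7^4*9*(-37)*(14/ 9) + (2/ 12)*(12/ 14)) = -69653933/ 56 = -1243820.23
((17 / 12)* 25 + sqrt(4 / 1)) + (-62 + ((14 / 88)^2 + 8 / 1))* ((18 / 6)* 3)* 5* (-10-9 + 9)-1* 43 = 70517911 / 2904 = 24283.03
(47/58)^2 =2209/3364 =0.66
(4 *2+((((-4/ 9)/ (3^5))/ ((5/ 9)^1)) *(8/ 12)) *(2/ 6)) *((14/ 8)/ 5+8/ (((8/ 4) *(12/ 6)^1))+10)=5401396/ 54675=98.79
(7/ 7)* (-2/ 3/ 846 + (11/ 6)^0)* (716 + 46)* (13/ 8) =523367/ 423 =1237.27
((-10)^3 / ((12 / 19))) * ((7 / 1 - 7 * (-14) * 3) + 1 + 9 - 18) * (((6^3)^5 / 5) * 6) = -261751980913459200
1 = 1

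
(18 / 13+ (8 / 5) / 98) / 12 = 2231 / 19110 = 0.12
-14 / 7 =-2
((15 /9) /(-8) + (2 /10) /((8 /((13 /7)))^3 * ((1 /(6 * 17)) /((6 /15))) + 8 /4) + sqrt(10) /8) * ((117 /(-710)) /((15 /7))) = 382255601 /31496594000 - 273 * sqrt(10) /28400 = -0.02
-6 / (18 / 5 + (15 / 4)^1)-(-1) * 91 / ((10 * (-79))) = -36059 / 38710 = -0.93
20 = 20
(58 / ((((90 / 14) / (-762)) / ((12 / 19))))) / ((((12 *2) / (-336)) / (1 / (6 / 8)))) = 23099776 / 285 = 81051.85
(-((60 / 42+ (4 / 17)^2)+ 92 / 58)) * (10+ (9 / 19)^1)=-35843084 / 1114673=-32.16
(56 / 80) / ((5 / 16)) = 56 / 25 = 2.24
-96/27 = -32/9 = -3.56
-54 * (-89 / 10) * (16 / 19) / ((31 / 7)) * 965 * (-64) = -3324367872 / 589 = -5644088.07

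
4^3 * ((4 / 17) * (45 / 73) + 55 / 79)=53.84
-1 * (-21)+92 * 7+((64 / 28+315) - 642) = 2382 / 7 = 340.29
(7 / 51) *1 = 7 / 51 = 0.14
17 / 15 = 1.13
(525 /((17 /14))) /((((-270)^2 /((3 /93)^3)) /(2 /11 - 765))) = -412237 /2707465662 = -0.00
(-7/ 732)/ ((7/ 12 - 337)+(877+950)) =-7/ 1091107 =-0.00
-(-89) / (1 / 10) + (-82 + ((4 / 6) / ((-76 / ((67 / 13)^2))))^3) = 5778022511399399 / 7151129913096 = 807.99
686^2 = 470596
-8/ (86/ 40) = -160/ 43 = -3.72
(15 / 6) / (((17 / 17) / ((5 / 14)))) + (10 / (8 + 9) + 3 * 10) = 14985 / 476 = 31.48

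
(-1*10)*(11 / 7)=-15.71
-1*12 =-12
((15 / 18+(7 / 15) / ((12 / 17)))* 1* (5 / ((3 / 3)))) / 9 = 269 / 324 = 0.83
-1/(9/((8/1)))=-8/9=-0.89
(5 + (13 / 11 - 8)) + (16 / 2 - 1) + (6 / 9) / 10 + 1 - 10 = -619 / 165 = -3.75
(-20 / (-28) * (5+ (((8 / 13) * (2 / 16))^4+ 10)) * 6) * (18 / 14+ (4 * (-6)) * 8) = -17158060800 / 1399489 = -12260.23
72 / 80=9 / 10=0.90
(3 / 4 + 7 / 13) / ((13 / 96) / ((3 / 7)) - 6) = -4824 / 21281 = -0.23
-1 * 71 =-71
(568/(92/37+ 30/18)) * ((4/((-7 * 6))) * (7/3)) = -42032/1383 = -30.39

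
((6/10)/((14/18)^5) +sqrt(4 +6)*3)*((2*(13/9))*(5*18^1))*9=82904796/16807 +7020*sqrt(10)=27131.94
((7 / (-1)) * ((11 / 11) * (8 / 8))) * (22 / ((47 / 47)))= -154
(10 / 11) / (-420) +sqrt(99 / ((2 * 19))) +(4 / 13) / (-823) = -12547 / 4942938 +3 * sqrt(418) / 38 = 1.61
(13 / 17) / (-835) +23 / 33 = 326056 / 468435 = 0.70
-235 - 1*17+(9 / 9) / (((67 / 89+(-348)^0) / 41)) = -35663 / 156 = -228.61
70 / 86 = 0.81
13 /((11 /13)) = 169 /11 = 15.36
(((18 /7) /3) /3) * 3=6 /7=0.86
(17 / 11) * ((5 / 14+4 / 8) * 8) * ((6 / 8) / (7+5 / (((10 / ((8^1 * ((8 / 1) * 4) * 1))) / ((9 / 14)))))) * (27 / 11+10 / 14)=149328 / 529375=0.28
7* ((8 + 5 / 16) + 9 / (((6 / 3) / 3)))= 2443 / 16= 152.69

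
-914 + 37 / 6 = -5447 / 6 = -907.83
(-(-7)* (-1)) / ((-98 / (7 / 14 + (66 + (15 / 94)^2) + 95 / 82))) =24520289 / 5071864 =4.83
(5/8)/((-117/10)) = -25/468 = -0.05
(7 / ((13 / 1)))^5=16807 / 371293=0.05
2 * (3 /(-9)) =-2 /3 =-0.67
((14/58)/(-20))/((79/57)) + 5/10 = 22511/45820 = 0.49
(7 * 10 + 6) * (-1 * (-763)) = 57988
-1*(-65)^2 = -4225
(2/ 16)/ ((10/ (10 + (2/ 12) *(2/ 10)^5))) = 0.13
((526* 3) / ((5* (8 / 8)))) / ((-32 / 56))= -5523 / 10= -552.30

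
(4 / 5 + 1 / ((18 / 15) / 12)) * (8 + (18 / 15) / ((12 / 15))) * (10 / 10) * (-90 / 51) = -3078 / 17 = -181.06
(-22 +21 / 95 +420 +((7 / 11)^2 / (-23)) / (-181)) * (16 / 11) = 304901591488 / 526390535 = 579.23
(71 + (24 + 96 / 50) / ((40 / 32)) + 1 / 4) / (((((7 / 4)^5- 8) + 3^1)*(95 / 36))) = 423871488 / 138783125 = 3.05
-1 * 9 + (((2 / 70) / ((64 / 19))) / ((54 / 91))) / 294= -45722633 / 5080320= -9.00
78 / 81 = 26 / 27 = 0.96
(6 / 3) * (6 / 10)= 6 / 5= 1.20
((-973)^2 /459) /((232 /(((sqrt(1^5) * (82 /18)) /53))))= 38815889 /50794776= 0.76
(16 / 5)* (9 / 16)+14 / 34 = 188 / 85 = 2.21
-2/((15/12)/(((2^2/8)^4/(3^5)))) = -1/2430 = -0.00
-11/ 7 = -1.57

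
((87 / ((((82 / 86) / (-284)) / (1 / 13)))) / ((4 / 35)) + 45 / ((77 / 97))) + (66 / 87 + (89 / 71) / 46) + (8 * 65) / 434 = -2094678142868737 / 120501875494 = -17382.95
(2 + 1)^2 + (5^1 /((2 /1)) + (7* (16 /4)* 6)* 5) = 1703 /2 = 851.50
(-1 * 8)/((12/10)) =-20/3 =-6.67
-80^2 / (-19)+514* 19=191954 / 19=10102.84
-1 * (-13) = 13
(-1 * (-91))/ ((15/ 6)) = 182/ 5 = 36.40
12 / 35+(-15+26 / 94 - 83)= -160191 / 1645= -97.38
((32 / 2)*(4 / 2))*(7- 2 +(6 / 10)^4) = 102592 / 625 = 164.15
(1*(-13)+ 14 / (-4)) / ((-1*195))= 11 / 130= 0.08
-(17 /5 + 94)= -97.40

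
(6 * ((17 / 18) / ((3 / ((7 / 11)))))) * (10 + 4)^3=3298.34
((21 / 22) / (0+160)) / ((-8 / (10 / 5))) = -21 / 14080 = -0.00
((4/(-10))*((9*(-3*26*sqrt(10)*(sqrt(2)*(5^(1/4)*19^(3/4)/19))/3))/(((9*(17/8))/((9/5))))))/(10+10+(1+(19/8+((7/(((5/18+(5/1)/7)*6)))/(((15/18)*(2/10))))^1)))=299520*95^(3/4)/9829213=0.93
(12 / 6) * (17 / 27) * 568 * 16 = 11444.15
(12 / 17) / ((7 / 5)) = 60 / 119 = 0.50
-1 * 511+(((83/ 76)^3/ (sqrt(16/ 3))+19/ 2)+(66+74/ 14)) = -6023/ 14+571787 * sqrt(3)/ 1755904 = -429.65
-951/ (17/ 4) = -3804/ 17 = -223.76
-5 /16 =-0.31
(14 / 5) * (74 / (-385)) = -148 / 275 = -0.54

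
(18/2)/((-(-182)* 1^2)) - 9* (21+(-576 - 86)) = 1049967/182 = 5769.05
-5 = -5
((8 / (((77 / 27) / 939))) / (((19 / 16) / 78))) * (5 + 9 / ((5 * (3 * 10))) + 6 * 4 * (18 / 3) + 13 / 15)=948752258688 / 36575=25939911.38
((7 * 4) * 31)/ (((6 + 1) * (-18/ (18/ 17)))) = -124/ 17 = -7.29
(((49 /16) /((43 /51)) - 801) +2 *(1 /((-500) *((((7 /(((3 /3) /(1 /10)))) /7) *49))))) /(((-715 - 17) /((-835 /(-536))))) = 112227709571 /66134853120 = 1.70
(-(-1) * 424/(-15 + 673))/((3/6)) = 424/329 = 1.29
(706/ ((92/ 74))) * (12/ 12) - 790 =-5109/ 23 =-222.13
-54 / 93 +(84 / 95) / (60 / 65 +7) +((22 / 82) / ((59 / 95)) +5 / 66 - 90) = -4356703548137 / 48428646090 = -89.96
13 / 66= 0.20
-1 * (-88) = 88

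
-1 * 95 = -95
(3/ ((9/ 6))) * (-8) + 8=-8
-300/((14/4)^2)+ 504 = 23496/49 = 479.51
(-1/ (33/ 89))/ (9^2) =-89/ 2673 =-0.03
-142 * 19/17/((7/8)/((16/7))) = -345344/833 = -414.58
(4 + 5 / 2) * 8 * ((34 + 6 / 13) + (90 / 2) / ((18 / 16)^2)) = 32768 / 9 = 3640.89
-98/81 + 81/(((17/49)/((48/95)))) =15273202/130815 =116.75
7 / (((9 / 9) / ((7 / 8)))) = 6.12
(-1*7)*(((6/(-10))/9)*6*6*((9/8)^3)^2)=11160261/327680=34.06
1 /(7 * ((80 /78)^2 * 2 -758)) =-1521 /8048026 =-0.00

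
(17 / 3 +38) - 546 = -1507 / 3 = -502.33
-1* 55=-55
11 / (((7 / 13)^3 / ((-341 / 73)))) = -8240947 / 25039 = -329.12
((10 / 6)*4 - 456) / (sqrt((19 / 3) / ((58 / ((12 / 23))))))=-674*sqrt(25346) / 57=-1882.52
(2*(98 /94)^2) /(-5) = -4802 /11045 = -0.43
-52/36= -13/9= -1.44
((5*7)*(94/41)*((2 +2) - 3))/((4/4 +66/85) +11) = 139825/22263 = 6.28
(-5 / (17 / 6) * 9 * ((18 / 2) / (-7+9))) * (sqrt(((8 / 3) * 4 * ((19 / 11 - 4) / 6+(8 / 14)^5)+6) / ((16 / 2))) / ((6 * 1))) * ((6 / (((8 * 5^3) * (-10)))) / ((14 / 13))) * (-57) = -60021 * sqrt(167163227) / 3591896000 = -0.22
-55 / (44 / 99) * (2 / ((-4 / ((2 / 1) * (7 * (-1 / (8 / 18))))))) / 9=-3465 / 16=-216.56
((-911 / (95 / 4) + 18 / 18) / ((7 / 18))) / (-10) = 4563 / 475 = 9.61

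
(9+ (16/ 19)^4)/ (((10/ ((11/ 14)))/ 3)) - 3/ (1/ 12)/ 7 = -2.90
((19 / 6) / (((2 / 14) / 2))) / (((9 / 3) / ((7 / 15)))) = 931 / 135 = 6.90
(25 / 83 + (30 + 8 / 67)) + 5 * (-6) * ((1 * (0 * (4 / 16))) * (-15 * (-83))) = 169169 / 5561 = 30.42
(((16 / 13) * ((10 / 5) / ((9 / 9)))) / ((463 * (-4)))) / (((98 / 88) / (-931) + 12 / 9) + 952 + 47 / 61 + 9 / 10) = -6119520 / 4396998140509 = -0.00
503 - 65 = 438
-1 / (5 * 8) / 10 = -1 / 400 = -0.00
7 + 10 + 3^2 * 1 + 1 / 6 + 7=199 / 6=33.17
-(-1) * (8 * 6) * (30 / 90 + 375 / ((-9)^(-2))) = 1458016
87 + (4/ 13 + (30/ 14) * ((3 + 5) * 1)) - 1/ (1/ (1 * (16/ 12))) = 28151/ 273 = 103.12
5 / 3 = 1.67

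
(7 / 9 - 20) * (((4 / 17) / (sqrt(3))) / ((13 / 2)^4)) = -11072 * sqrt(3) / 13109499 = -0.00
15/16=0.94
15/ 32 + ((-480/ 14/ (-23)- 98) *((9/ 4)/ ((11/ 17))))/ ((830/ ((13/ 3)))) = -30182301/ 23518880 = -1.28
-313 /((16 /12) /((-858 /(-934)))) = -402831 /1868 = -215.65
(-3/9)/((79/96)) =-32/79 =-0.41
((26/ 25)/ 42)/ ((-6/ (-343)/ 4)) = 1274/ 225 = 5.66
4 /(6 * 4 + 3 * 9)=0.08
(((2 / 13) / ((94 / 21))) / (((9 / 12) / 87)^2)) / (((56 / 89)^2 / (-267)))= -5335910361 / 17108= -311895.63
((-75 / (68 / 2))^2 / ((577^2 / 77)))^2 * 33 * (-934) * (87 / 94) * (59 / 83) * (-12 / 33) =1349074406998828125 / 144455765414828525044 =0.01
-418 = -418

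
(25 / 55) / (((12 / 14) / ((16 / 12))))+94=9376 / 99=94.71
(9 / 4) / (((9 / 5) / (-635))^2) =10080625 / 36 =280017.36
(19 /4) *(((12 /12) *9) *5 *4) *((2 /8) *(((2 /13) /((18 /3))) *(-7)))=-1995 /52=-38.37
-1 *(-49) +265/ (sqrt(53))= 85.40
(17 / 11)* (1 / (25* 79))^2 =17 / 42906875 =0.00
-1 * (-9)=9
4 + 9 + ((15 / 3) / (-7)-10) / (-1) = 166 / 7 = 23.71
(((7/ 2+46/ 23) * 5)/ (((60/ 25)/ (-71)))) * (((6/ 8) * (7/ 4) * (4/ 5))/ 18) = -27335/ 576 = -47.46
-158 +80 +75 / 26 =-1953 / 26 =-75.12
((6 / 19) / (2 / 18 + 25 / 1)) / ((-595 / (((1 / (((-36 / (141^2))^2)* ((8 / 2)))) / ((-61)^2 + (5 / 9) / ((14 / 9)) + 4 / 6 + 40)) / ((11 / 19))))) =-395254161 / 534208584800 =-0.00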